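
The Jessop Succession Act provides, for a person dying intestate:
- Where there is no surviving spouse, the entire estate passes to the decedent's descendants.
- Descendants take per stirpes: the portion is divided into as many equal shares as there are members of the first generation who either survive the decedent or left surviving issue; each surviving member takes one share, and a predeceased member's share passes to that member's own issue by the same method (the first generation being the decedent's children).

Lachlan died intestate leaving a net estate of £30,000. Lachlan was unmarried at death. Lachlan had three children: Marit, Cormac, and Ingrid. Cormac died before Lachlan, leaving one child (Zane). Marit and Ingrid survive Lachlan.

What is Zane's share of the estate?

The entire £30,000 passes to the descendants.
That amount (£30,000) is divided into 3 shares of £10,000: Marit and Ingrid each take £10,000; Cormac's £10,000 share passes to Cormac's issue.
Cormac's share (£10,000) passes entirely to Zane.

Zane receives £10,000.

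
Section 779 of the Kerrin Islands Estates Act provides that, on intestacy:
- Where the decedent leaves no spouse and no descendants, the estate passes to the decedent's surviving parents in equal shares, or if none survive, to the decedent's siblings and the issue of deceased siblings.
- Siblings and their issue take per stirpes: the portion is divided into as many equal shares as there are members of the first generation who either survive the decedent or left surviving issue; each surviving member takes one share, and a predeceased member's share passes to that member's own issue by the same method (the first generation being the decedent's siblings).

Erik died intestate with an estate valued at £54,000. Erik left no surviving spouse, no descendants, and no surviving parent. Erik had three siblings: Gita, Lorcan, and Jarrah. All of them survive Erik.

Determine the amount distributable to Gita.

Gita receives £18,000.

The entire £54,000 passes to the siblings and their issue.
That amount (£54,000) is divided into 3 shares of £18,000: Gita, Lorcan, and Jarrah each take £18,000.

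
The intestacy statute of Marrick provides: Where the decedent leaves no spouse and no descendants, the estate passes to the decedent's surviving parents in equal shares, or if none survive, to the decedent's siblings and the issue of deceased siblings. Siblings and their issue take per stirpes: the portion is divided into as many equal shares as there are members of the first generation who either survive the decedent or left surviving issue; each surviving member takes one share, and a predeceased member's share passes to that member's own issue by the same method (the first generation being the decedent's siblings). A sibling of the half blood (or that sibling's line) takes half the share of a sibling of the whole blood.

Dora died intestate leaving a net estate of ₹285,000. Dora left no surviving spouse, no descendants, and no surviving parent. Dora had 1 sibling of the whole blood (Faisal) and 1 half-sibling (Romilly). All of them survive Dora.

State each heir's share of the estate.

Romilly: ₹95,000; Faisal: ₹190,000

The entire ₹285,000 passes to the siblings and their issue.
Counting each half-blood sibling's line as half a unit, there are 3/2 units in ₹285,000, so one unit is ₹190,000. Whole-blood lines (Faisal) take ₹190,000 each; half-blood lines (Romilly) take ₹95,000 each.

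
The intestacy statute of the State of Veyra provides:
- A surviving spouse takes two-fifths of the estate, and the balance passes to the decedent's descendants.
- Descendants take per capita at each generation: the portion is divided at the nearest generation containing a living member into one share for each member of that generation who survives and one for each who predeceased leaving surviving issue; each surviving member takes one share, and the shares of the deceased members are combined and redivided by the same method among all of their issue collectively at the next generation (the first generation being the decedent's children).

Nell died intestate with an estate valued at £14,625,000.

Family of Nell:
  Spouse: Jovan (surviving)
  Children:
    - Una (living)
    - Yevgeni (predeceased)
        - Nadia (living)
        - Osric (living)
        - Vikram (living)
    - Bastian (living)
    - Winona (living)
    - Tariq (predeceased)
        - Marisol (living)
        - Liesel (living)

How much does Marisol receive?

Jovan takes two-fifths of £14,625,000 = £5,850,000. The remaining £8,775,000 passes to the descendants.
The descendants' portion (£8,775,000) is divided at the children's generation into 5 shares of £1,755,000. Una, Bastian, and Winona each take £1,755,000. The 2 shares of the deceased (Yevgeni and Tariq) are combined into a pool of £3,510,000.
That pool (£3,510,000) is divided at the grandchildren's generation equally among Nadia, Osric, Vikram, Marisol, and Liesel: £702,000 each.

Marisol receives £702,000.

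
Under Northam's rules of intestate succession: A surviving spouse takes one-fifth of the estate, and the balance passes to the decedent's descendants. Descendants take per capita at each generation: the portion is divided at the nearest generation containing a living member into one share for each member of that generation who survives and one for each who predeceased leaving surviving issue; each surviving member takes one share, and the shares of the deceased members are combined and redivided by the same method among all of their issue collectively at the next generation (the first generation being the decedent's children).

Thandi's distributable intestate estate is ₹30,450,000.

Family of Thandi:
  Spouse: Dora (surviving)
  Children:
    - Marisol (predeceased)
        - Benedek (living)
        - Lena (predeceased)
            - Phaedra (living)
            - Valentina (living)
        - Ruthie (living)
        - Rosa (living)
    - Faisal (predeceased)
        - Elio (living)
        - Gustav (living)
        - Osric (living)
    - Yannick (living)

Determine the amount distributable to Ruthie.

Ruthie receives ₹2,320,000.

Dora takes one-fifth of ₹30,450,000 = ₹6,090,000. The remaining ₹24,360,000 passes to the descendants.
The descendants' portion (₹24,360,000) is divided at the children's generation into 3 shares of ₹8,120,000. Yannick takes ₹8,120,000. The 2 shares of the deceased (Marisol and Faisal) are combined into a pool of ₹16,240,000.
That pool (₹16,240,000) is divided at the grandchildren's generation into 7 shares of ₹2,320,000. Benedek, Ruthie, Rosa, Elio, Gustav, and Osric each take ₹2,320,000. The remaining share for the deceased Lena (₹2,320,000) is carried to the next generation.
That pool (₹2,320,000) is divided at the great-grandchildren's generation equally among Phaedra and Valentina: ₹1,160,000 each.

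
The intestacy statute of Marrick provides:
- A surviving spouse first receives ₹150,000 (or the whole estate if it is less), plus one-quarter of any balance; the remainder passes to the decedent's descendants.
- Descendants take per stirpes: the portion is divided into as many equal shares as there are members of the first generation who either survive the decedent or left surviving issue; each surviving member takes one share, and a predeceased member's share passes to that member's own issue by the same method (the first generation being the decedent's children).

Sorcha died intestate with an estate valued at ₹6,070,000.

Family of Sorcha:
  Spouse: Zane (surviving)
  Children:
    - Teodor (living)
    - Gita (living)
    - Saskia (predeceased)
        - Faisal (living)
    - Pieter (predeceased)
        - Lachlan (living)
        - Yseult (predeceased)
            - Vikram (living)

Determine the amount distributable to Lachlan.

Lachlan receives ₹555,000.

Zane first takes ₹150,000, leaving a balance of ₹5,920,000. Zane then takes one-quarter of the balance (₹1,480,000), for a total of ₹1,630,000. The remaining ₹4,440,000 passes to the descendants.
The descendants' portion (₹4,440,000) is divided into 4 shares of ₹1,110,000: Teodor and Gita each take ₹1,110,000; Saskia's ₹1,110,000 share passes to Saskia's issue; Pieter's ₹1,110,000 share passes to Pieter's issue.
Saskia's share (₹1,110,000) passes entirely to Faisal.
Pieter's share (₹1,110,000) is divided into 2 shares of ₹555,000: Lachlan takes ₹555,000; Yseult's ₹555,000 share passes to Yseult's issue.
Yseult's share (₹555,000) passes entirely to Vikram.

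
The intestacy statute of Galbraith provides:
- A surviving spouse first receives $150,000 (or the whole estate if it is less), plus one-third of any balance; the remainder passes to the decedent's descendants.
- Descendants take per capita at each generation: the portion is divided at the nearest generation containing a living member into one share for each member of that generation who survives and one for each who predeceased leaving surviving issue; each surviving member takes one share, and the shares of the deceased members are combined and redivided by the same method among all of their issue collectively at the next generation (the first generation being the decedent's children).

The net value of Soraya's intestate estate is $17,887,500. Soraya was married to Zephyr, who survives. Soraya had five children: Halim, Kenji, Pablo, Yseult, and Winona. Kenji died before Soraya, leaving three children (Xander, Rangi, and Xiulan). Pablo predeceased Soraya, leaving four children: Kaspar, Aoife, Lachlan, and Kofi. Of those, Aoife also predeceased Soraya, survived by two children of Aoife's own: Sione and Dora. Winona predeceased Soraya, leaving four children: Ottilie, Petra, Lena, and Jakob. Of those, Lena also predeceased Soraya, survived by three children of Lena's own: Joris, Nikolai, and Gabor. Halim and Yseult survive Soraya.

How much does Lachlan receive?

Zephyr first takes $150,000, leaving a balance of $17,737,500. Zephyr then takes one-third of the balance ($5,912,500), for a total of $6,062,500. The remaining $11,825,000 passes to the descendants.
The descendants' portion ($11,825,000) is divided at the children's generation into 5 shares of $2,365,000. Halim and Yseult each take $2,365,000. The 3 shares of the deceased (Kenji, Pablo, and Winona) are combined into a pool of $7,095,000.
That pool ($7,095,000) is divided at the grandchildren's generation into 11 shares of $645,000. Xander, Rangi, Xiulan, Kaspar, Lachlan, Kofi, Ottilie, Petra, and Jakob each take $645,000. The 2 shares of the deceased (Aoife and Lena) are combined into a pool of $1,290,000.
That pool ($1,290,000) is divided at the great-grandchildren's generation equally among Sione, Dora, Joris, Nikolai, and Gabor: $258,000 each.

Lachlan receives $645,000.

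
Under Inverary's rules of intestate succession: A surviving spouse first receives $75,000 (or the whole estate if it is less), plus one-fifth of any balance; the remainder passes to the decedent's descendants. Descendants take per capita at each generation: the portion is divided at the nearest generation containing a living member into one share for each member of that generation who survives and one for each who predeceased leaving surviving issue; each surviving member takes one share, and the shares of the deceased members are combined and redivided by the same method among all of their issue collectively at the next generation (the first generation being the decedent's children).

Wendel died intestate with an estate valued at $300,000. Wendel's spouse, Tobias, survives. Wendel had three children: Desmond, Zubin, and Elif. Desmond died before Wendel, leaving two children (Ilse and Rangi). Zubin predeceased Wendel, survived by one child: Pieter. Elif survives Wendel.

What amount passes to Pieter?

Pieter receives $40,000.

Tobias first takes $75,000, leaving a balance of $225,000. Tobias then takes one-fifth of the balance ($45,000), for a total of $120,000. The remaining $180,000 passes to the descendants.
The descendants' portion ($180,000) is divided at the children's generation into 3 shares of $60,000. Elif takes $60,000. The 2 shares of the deceased (Desmond and Zubin) are combined into a pool of $120,000.
That pool ($120,000) is divided at the grandchildren's generation equally among Ilse, Rangi, and Pieter: $40,000 each.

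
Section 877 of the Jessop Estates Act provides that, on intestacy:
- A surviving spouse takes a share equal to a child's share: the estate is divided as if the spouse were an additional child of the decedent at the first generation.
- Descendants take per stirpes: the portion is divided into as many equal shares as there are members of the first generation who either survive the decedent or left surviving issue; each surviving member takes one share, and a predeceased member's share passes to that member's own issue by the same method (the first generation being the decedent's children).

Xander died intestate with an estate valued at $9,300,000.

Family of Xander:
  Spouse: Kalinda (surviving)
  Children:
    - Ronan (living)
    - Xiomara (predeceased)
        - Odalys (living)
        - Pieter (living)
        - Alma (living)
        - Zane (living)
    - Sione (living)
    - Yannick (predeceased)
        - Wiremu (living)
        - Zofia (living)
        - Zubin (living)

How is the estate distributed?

The spouse counts as an additional share at the children's level, so there are 5 primary shares of $1,860,000. Kalinda takes one such share ($1,860,000).
The children's combined portion ($7,440,000) is divided into 4 shares of $1,860,000: Ronan and Sione each take $1,860,000; Xiomara's $1,860,000 share passes to Xiomara's issue; Yannick's $1,860,000 share passes to Yannick's issue.
Xiomara's share ($1,860,000) is divided into 4 shares of $465,000: Odalys, Pieter, Alma, and Zane each take $465,000.
Yannick's share ($1,860,000) is divided into 3 shares of $620,000: Wiremu, Zofia, and Zubin each take $620,000.

Kalinda: $1,860,000; Ronan: $1,860,000; Odalys: $465,000; Pieter: $465,000; Alma: $465,000; Zane: $465,000; Sione: $1,860,000; Wiremu: $620,000; Zofia: $620,000; Zubin: $620,000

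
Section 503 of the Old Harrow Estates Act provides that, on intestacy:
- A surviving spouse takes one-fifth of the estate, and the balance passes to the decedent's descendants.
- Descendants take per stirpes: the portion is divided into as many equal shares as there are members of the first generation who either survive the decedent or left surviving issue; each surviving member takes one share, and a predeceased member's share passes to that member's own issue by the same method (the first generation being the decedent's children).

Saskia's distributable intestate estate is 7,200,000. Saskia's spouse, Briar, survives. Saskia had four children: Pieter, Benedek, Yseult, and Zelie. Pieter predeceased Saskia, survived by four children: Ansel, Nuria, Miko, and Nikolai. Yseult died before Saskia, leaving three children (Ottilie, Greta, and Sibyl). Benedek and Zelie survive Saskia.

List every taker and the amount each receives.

Briar: 1,440,000; Ansel: 360,000; Nuria: 360,000; Miko: 360,000; Nikolai: 360,000; Benedek: 1,440,000; Ottilie: 480,000; Greta: 480,000; Sibyl: 480,000; Zelie: 1,440,000

Briar takes one-fifth of 7,200,000 = 1,440,000. The remaining 5,760,000 passes to the descendants.
The descendants' portion (5,760,000) is divided into 4 shares of 1,440,000: Benedek and Zelie each take 1,440,000; Pieter's 1,440,000 share passes to Pieter's issue; Yseult's 1,440,000 share passes to Yseult's issue.
Pieter's share (1,440,000) is divided into 4 shares of 360,000: Ansel, Nuria, Miko, and Nikolai each take 360,000.
Yseult's share (1,440,000) is divided into 3 shares of 480,000: Ottilie, Greta, and Sibyl each take 480,000.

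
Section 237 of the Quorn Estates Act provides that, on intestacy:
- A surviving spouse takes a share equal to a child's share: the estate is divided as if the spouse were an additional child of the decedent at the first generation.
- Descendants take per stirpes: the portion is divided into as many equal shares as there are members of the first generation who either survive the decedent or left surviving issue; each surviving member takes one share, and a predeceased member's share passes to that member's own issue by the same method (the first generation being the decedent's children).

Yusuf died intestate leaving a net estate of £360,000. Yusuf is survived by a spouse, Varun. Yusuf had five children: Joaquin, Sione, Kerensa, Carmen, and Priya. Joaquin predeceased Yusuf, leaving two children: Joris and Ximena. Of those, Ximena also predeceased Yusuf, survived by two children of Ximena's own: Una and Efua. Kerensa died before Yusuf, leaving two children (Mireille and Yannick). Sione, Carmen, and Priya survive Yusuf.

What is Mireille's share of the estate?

Mireille receives £30,000.

The spouse counts as an additional share at the children's level, so there are 6 primary shares of £60,000. Varun takes one such share (£60,000).
The children's combined portion (£300,000) is divided into 5 shares of £60,000: Sione, Carmen, and Priya each take £60,000; Joaquin's £60,000 share passes to Joaquin's issue; Kerensa's £60,000 share passes to Kerensa's issue.
Joaquin's share (£60,000) is divided into 2 shares of £30,000: Joris takes £30,000; Ximena's £30,000 share passes to Ximena's issue.
Ximena's share (£30,000) is divided into 2 shares of £15,000: Una and Efua each take £15,000.
Kerensa's share (£60,000) is divided into 2 shares of £30,000: Mireille and Yannick each take £30,000.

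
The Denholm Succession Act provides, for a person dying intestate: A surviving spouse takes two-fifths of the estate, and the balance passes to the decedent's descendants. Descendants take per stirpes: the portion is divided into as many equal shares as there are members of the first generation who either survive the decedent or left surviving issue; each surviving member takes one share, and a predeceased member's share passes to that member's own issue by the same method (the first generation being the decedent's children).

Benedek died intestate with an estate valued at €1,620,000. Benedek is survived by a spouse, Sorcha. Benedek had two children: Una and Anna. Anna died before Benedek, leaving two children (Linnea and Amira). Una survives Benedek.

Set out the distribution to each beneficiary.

Sorcha takes two-fifths of €1,620,000 = €648,000. The remaining €972,000 passes to the descendants.
The descendants' portion (€972,000) is divided into 2 shares of €486,000: Una takes €486,000; Anna's €486,000 share passes to Anna's issue.
Anna's share (€486,000) is divided into 2 shares of €243,000: Linnea and Amira each take €243,000.

Sorcha: €648,000; Una: €486,000; Linnea: €243,000; Amira: €243,000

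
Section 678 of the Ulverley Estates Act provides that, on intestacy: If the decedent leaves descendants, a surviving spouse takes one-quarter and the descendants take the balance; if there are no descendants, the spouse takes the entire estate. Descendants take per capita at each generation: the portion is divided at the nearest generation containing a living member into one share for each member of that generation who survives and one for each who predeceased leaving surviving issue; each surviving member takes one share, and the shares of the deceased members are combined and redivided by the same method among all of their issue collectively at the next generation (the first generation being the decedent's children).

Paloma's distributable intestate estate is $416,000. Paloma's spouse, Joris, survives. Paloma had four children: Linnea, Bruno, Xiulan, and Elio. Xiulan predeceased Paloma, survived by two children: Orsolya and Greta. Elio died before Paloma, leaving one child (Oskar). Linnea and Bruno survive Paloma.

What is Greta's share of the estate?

Greta receives $52,000.

Joris takes one-quarter of $416,000 = $104,000. The remaining $312,000 passes to the descendants.
The descendants' portion ($312,000) is divided at the children's generation into 4 shares of $78,000. Linnea and Bruno each take $78,000. The 2 shares of the deceased (Xiulan and Elio) are combined into a pool of $156,000.
That pool ($156,000) is divided at the grandchildren's generation equally among Orsolya, Greta, and Oskar: $52,000 each.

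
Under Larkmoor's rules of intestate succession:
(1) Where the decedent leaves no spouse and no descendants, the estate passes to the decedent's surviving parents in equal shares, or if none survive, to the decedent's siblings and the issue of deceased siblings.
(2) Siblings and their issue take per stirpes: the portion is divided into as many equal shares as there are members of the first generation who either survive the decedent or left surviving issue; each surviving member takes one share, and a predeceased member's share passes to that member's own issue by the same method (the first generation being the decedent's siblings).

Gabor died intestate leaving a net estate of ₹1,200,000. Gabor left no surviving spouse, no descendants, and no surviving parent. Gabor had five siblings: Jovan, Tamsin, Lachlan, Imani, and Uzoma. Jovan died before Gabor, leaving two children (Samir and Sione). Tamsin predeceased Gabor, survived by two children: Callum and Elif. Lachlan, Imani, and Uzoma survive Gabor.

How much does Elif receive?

Elif receives ₹120,000.

The entire ₹1,200,000 passes to the siblings and their issue.
That amount (₹1,200,000) is divided into 5 shares of ₹240,000: Lachlan, Imani, and Uzoma each take ₹240,000; Jovan's ₹240,000 share passes to Jovan's issue; Tamsin's ₹240,000 share passes to Tamsin's issue.
Jovan's share (₹240,000) is divided into 2 shares of ₹120,000: Samir and Sione each take ₹120,000.
Tamsin's share (₹240,000) is divided into 2 shares of ₹120,000: Callum and Elif each take ₹120,000.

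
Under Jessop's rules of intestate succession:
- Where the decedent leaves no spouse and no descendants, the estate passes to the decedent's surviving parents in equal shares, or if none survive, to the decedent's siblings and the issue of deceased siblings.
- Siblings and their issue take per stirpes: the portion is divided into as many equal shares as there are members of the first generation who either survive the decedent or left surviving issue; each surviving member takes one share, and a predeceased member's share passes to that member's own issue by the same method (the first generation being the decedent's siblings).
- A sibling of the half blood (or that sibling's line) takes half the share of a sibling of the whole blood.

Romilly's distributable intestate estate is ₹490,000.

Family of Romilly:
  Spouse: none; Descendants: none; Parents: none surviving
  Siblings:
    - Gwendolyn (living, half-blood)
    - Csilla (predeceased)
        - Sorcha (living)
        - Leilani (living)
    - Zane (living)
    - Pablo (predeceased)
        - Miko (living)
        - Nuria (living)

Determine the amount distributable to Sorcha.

The entire ₹490,000 passes to the siblings and their issue.
Counting each half-blood sibling's line as half a unit, there are 7/2 units in ₹490,000, so one unit is ₹140,000. Whole-blood lines (Csilla, Zane, and Pablo) take ₹140,000 each; half-blood lines (Gwendolyn) take ₹70,000 each.
Csilla's share (₹140,000) is divided into 2 shares of ₹70,000: Sorcha and Leilani each take ₹70,000.
Pablo's share (₹140,000) is divided into 2 shares of ₹70,000: Miko and Nuria each take ₹70,000.

Sorcha receives ₹70,000.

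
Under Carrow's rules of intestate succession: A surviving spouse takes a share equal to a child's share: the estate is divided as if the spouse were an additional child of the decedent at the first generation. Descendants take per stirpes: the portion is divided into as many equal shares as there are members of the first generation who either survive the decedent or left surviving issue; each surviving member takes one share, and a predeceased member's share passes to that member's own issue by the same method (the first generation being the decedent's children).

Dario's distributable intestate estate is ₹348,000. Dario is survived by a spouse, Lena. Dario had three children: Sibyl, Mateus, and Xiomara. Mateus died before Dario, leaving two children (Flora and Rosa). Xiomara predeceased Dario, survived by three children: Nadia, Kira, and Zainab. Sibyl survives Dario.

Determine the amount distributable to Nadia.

The spouse counts as an additional share at the children's level, so there are 4 primary shares of ₹87,000. Lena takes one such share (₹87,000).
The children's combined portion (₹261,000) is divided into 3 shares of ₹87,000: Sibyl takes ₹87,000; Mateus's ₹87,000 share passes to Mateus's issue; Xiomara's ₹87,000 share passes to Xiomara's issue.
Mateus's share (₹87,000) is divided into 2 shares of ₹43,500: Flora and Rosa each take ₹43,500.
Xiomara's share (₹87,000) is divided into 3 shares of ₹29,000: Nadia, Kira, and Zainab each take ₹29,000.

Nadia receives ₹29,000.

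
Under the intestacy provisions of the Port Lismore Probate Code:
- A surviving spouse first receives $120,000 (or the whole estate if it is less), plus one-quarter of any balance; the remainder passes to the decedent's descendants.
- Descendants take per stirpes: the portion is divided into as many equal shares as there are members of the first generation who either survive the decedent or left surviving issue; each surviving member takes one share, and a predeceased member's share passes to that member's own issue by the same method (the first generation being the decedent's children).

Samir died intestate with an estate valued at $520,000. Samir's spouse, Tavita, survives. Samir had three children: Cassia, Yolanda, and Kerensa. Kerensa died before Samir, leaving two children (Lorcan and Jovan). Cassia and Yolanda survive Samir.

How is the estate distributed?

Tavita: $220,000; Cassia: $100,000; Yolanda: $100,000; Lorcan: $50,000; Jovan: $50,000

Tavita first takes $120,000, leaving a balance of $400,000. Tavita then takes one-quarter of the balance ($100,000), for a total of $220,000. The remaining $300,000 passes to the descendants.
The descendants' portion ($300,000) is divided into 3 shares of $100,000: Cassia and Yolanda each take $100,000; Kerensa's $100,000 share passes to Kerensa's issue.
Kerensa's share ($100,000) is divided into 2 shares of $50,000: Lorcan and Jovan each take $50,000.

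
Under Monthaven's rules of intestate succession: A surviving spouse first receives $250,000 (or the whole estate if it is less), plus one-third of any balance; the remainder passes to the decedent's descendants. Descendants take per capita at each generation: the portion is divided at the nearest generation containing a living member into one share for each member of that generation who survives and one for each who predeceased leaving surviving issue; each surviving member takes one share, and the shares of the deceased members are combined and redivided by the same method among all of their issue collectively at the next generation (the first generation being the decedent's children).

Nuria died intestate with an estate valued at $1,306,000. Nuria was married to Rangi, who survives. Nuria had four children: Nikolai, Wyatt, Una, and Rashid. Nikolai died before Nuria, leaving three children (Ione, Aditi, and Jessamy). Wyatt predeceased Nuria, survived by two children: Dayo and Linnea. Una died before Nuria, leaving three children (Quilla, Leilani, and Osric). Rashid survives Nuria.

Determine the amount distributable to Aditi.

Rangi first takes $250,000, leaving a balance of $1,056,000. Rangi then takes one-third of the balance ($352,000), for a total of $602,000. The remaining $704,000 passes to the descendants.
The descendants' portion ($704,000) is divided at the children's generation into 4 shares of $176,000. Rashid takes $176,000. The 3 shares of the deceased (Nikolai, Wyatt, and Una) are combined into a pool of $528,000.
That pool ($528,000) is divided at the grandchildren's generation equally among Ione, Aditi, Jessamy, Dayo, Linnea, Quilla, Leilani, and Osric: $66,000 each.

Aditi receives $66,000.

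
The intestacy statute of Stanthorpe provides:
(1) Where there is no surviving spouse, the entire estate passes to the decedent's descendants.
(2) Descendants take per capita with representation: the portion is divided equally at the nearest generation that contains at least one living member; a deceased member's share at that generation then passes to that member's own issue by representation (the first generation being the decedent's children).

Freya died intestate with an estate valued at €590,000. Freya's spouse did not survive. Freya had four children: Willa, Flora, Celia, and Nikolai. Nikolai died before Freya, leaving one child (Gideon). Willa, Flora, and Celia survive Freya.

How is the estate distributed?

The entire €590,000 passes to the descendants.
That amount (€590,000) is divided into 4 shares of €147,500: Willa, Flora, and Celia each take €147,500; Nikolai's €147,500 share passes to Nikolai's issue.
Nikolai's share (€147,500) passes entirely to Gideon.

Willa: €147,500; Flora: €147,500; Celia: €147,500; Gideon: €147,500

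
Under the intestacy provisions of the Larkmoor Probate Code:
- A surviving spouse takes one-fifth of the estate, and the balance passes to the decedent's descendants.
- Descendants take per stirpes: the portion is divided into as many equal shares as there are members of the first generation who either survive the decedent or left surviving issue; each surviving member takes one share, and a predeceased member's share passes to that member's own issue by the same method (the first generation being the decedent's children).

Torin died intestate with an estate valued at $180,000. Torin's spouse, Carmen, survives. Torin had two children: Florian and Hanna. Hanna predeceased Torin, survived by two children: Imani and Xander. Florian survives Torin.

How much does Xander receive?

Carmen takes one-fifth of $180,000 = $36,000. The remaining $144,000 passes to the descendants.
The descendants' portion ($144,000) is divided into 2 shares of $72,000: Florian takes $72,000; Hanna's $72,000 share passes to Hanna's issue.
Hanna's share ($72,000) is divided into 2 shares of $36,000: Imani and Xander each take $36,000.

Xander receives $36,000.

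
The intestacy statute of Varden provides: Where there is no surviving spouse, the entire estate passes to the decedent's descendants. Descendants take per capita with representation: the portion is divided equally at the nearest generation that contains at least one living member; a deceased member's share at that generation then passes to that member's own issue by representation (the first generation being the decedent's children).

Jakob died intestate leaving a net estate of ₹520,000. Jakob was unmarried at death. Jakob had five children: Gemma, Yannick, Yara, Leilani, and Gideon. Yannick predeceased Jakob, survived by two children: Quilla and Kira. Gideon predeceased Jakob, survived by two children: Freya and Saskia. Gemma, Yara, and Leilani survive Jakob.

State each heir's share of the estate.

Gemma: ₹104,000; Quilla: ₹52,000; Kira: ₹52,000; Yara: ₹104,000; Leilani: ₹104,000; Freya: ₹52,000; Saskia: ₹52,000

The entire ₹520,000 passes to the descendants.
That amount (₹520,000) is divided into 5 shares of ₹104,000: Gemma, Yara, and Leilani each take ₹104,000; Yannick's ₹104,000 share passes to Yannick's issue; Gideon's ₹104,000 share passes to Gideon's issue.
Yannick's share (₹104,000) is divided into 2 shares of ₹52,000: Quilla and Kira each take ₹52,000.
Gideon's share (₹104,000) is divided into 2 shares of ₹52,000: Freya and Saskia each take ₹52,000.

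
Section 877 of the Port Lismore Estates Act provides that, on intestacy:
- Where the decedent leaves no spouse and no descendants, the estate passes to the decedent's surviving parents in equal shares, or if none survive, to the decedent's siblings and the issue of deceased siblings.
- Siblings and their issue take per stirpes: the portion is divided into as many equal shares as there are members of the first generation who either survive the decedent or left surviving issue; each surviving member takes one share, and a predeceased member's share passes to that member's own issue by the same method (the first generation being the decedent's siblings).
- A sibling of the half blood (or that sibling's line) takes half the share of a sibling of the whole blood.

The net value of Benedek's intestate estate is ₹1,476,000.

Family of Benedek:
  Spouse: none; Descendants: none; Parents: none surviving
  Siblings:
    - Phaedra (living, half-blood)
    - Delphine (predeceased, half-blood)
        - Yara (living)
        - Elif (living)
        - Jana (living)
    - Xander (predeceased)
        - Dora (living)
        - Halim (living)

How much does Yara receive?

Yara receives ₹123,000.

The entire ₹1,476,000 passes to the siblings and their issue.
Counting each half-blood sibling's line as half a unit, there are 2 units in ₹1,476,000, so one unit is ₹738,000. Whole-blood lines (Xander) take ₹738,000 each; half-blood lines (Phaedra and Delphine) take ₹369,000 each.
Delphine's share (₹369,000) is divided into 3 shares of ₹123,000: Yara, Elif, and Jana each take ₹123,000.
Xander's share (₹738,000) is divided into 2 shares of ₹369,000: Dora and Halim each take ₹369,000.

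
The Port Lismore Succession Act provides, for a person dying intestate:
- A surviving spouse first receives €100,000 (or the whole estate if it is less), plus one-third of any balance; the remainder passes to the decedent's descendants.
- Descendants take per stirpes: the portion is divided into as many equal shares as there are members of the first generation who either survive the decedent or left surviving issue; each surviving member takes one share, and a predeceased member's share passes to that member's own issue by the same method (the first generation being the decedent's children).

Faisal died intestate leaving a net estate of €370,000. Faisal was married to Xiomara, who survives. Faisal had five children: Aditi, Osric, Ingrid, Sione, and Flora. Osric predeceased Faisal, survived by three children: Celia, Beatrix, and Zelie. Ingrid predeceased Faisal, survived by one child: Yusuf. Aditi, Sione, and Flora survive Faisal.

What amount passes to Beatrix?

Beatrix receives €12,000.

Xiomara first takes €100,000, leaving a balance of €270,000. Xiomara then takes one-third of the balance (€90,000), for a total of €190,000. The remaining €180,000 passes to the descendants.
The descendants' portion (€180,000) is divided into 5 shares of €36,000: Aditi, Sione, and Flora each take €36,000; Osric's €36,000 share passes to Osric's issue; Ingrid's €36,000 share passes to Ingrid's issue.
Osric's share (€36,000) is divided into 3 shares of €12,000: Celia, Beatrix, and Zelie each take €12,000.
Ingrid's share (€36,000) passes entirely to Yusuf.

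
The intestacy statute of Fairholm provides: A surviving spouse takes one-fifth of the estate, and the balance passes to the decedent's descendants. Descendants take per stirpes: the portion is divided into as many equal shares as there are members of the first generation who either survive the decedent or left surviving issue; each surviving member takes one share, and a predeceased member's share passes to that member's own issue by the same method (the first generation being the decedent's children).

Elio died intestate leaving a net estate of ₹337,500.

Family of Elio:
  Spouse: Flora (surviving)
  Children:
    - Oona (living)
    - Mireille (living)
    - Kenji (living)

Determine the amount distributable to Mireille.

Mireille receives ₹90,000.

Flora takes one-fifth of ₹337,500 = ₹67,500. The remaining ₹270,000 passes to the descendants.
The descendants' portion (₹270,000) is divided into 3 shares of ₹90,000: Oona, Mireille, and Kenji each take ₹90,000.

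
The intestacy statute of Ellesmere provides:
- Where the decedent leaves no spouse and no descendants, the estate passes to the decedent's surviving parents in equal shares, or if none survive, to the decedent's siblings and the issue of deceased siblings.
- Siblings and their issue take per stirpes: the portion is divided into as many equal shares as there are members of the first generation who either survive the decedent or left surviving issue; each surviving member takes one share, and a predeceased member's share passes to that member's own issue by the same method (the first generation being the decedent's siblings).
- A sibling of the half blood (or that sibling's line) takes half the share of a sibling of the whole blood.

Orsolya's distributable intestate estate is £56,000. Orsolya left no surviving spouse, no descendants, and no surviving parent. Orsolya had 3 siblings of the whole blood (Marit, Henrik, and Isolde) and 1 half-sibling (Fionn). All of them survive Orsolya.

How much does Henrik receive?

Henrik receives £16,000.

The entire £56,000 passes to the siblings and their issue.
Counting each half-blood sibling's line as half a unit, there are 7/2 units in £56,000, so one unit is £16,000. Whole-blood lines (Marit, Henrik, and Isolde) take £16,000 each; half-blood lines (Fionn) take £8,000 each.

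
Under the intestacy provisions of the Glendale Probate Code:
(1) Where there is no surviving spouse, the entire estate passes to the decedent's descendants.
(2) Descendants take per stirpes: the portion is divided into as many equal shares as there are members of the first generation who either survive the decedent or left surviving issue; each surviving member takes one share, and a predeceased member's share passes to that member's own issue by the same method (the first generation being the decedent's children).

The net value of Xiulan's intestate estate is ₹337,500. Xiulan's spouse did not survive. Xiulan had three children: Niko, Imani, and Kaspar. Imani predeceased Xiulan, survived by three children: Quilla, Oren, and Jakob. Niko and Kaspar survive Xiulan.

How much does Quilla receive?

Quilla receives ₹37,500.

The entire ₹337,500 passes to the descendants.
That amount (₹337,500) is divided into 3 shares of ₹112,500: Niko and Kaspar each take ₹112,500; Imani's ₹112,500 share passes to Imani's issue.
Imani's share (₹112,500) is divided into 3 shares of ₹37,500: Quilla, Oren, and Jakob each take ₹37,500.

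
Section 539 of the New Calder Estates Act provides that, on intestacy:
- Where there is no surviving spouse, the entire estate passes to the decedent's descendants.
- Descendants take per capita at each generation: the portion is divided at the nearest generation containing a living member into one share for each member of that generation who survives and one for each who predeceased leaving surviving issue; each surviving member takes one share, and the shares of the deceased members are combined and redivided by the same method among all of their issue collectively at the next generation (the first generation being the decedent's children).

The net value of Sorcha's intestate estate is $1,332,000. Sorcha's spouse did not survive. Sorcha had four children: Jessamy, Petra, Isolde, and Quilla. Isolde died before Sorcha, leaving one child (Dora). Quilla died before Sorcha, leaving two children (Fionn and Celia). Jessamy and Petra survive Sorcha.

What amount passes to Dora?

Dora receives $222,000.

The entire $1,332,000 passes to the descendants.
That amount ($1,332,000) is divided at the children's generation into 4 shares of $333,000. Jessamy and Petra each take $333,000. The 2 shares of the deceased (Isolde and Quilla) are combined into a pool of $666,000.
That pool ($666,000) is divided at the grandchildren's generation equally among Dora, Fionn, and Celia: $222,000 each.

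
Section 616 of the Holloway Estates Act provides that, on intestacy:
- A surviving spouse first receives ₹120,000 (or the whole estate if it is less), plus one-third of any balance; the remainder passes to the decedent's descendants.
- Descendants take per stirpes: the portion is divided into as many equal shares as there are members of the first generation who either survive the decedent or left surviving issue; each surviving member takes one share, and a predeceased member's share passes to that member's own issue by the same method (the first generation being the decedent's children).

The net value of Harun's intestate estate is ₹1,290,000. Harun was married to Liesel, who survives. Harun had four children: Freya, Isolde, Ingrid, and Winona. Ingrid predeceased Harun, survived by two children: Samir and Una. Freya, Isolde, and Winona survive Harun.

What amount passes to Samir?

Liesel first takes ₹120,000, leaving a balance of ₹1,170,000. Liesel then takes one-third of the balance (₹390,000), for a total of ₹510,000. The remaining ₹780,000 passes to the descendants.
The descendants' portion (₹780,000) is divided into 4 shares of ₹195,000: Freya, Isolde, and Winona each take ₹195,000; Ingrid's ₹195,000 share passes to Ingrid's issue.
Ingrid's share (₹195,000) is divided into 2 shares of ₹97,500: Samir and Una each take ₹97,500.

Samir receives ₹97,500.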